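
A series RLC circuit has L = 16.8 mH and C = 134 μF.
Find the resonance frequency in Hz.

Step 1 — Resonance condition Im(Z)=0 gives ω₀ = 1/√(LC).
Step 2 — ω₀ = 1/√(0.0168·0.000134) = 666.5 rad/s.
Step 3 — f₀ = ω₀/(2π) = 106.1 Hz.

f₀ = 106.1 Hz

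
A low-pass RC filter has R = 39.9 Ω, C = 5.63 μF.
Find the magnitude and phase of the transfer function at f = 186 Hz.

Step 1 — Angular frequency: ω = 2π·186 = 1169 rad/s.
Step 2 — Transfer function: H(jω) = 1/(1 + jωRC).
Step 3 — Denominator: 1 + jωRC = 1 + j·1169·39.9·5.63e-06 = 1 + j0.2625.
Step 4 — H = 0.9355 - j0.2456.
Step 5 — Magnitude: |H| = 0.9672 (-0.3 dB); phase: φ = -14.7°.

|H| = 0.9672 (-0.3 dB), φ = -14.7°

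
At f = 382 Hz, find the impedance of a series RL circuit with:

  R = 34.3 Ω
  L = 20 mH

Step 1 — Angular frequency: ω = 2π·f = 2π·382 = 2400 rad/s.
Step 2 — Component impedances:
  R: Z = R = 34.3 Ω
  L: Z = jωL = j·2400·0.02 = 0 + j48 Ω
Step 3 — Series combination: Z_total = R + L = 34.3 + j48 Ω = 59∠54.5° Ω.

Z = 34.3 + j48 Ω = 59∠54.5° Ω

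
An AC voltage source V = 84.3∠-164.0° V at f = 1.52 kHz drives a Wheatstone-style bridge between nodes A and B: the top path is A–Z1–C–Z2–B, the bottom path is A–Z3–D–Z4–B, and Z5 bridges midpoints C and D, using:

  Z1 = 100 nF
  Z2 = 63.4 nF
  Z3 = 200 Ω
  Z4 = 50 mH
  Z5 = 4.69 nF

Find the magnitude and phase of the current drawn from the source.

Step 1 — Angular frequency: ω = 2π·f = 2π·1520 = 9550 rad/s.
Step 2 — Component impedances:
  Z1: Z = 1/(jωC) = -j/(ω·C) = 0 - j1047 Ω
  Z2: Z = 1/(jωC) = -j/(ω·C) = 0 - j1652 Ω
  Z3: Z = R = 200 Ω
  Z4: Z = jωL = j·9550·0.05 = 0 + j477.5 Ω
  Z5: Z = 1/(jωC) = -j/(ω·C) = 0 - j2.233e+04 Ω
Step 3 — Bridge requires nodal analysis (the Z5 bridge couples midpoints C and D, so the two paths cannot be reduced to a simple series/parallel combination). Setting node B to ground and injecting 1 A at node A, the 3-node admittance system at A, C, D solves to V_A = Z_AB = 290.2 + j555.6 Ω = 626.8∠62.4° Ω.
Step 4 — Source phasor: V = 84.3∠-164.0° V = -81.03 - j23.24 V.
Step 5 — Ohm's law: I = V / Z_total = (-81.03 - j23.24) / (290.2 + j555.6) = -0.09272 + j0.09742 A.
Step 6 — Convert to polar: |I| = 0.1345 A, ∠I = 133.6°.

I = 0.1345∠133.6° A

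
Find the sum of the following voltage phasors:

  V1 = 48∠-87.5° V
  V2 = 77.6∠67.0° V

Step 1 — Convert each phasor to rectangular form:
  V1 = 48·(cos(-87.5°) + j·sin(-87.5°)) = 2.094 - j47.95 V
  V2 = 77.6·(cos(67.0°) + j·sin(67.0°)) = 30.32 + j71.43 V
Step 2 — Sum components: V_total = 32.41 + j23.48 V.
Step 3 — Convert to polar: |V_total| = 40.02 V, ∠V_total = 35.9°.

V_total = 40.02∠35.9° V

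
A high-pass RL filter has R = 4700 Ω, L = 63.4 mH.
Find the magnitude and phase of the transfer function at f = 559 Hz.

Step 1 — Angular frequency: ω = 2π·559 = 3512 rad/s.
Step 2 — Transfer function: H(jω) = jωL/(R + jωL).
Step 3 — Numerator jωL = j·222.7; denominator R + jωL = 4700 + j222.7.
Step 4 — H = 0.00224 + j0.04727.
Step 5 — Magnitude: |H| = 0.04733 (-26.5 dB); phase: φ = 87.3°.

|H| = 0.04733 (-26.5 dB), φ = 87.3°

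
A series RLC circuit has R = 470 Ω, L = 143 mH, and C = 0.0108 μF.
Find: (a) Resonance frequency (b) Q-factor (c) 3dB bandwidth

Step 1 — Resonance: ω₀ = 1/√(LC) = 1/√(0.143·1.08e-08) = 2.545e+04 rad/s.
Step 2 — f₀ = ω₀/(2π) = 4050 Hz.
Step 3 — Series Q: Q = ω₀L/R = 2.545e+04·0.143/470 = 7.742.
Step 4 — Bandwidth: Δω = ω₀/Q = 3287 rad/s; BW = Δω/(2π) = 523.1 Hz.

(a) f₀ = 4050 Hz  (b) Q = 7.742  (c) BW = 523.1 Hz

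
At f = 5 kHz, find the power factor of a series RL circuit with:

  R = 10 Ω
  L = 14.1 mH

Step 1 — Angular frequency: ω = 2π·f = 2π·5000 = 3.142e+04 rad/s.
Step 2 — Component impedances:
  R: Z = R = 10 Ω
  L: Z = jωL = j·3.142e+04·0.0141 = 0 + j443 Ω
Step 3 — Series combination: Z_total = R + L = 10 + j443 Ω = 443.1∠88.7° Ω.
Step 4 — Power factor: PF = cos(φ) = Re(Z)/|Z| = 10/443.1 = 0.02257.
Step 5 — Type: Im(Z) = 443 ⇒ lagging (phase φ = 88.7°).

PF = 0.02257 (lagging, φ = 88.7°)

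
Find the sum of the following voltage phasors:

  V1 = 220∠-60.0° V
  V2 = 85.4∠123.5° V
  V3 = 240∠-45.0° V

Step 1 — Convert each phasor to rectangular form:
  V1 = 220·(cos(-60.0°) + j·sin(-60.0°)) = 110 - j190.5 V
  V2 = 85.4·(cos(123.5°) + j·sin(123.5°)) = -47.14 + j71.21 V
  V3 = 240·(cos(-45.0°) + j·sin(-45.0°)) = 169.7 - j169.7 V
Step 2 — Sum components: V_total = 232.6 - j289 V.
Step 3 — Convert to polar: |V_total| = 371 V, ∠V_total = -51.2°.

V_total = 371∠-51.2° V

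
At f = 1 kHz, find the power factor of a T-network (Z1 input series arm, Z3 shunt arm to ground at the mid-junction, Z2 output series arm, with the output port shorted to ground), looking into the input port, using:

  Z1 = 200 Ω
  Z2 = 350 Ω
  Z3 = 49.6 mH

Step 1 — Angular frequency: ω = 2π·f = 2π·1000 = 6283 rad/s.
Step 2 — Component impedances:
  Z1: Z = R = 200 Ω
  Z2: Z = R = 350 Ω
  Z3: Z = jωL = j·6283·0.0496 = 0 + j311.6 Ω
Step 3 — With the output port shorted to ground, the output series arm Z2 runs from the junction to ground; the shunt arm Z3 also runs from the junction to ground. They appear in parallel: Z3 || Z2 = 154.8 + j173.8 Ω.
Step 4 — Series with input arm Z1: Z_in = Z1 + (Z3 || Z2) = 354.8 + j173.8 Ω = 395.1∠26.1° Ω.
Step 5 — Power factor: PF = cos(φ) = Re(Z)/|Z| = 354.8/395.1 = 0.898.
Step 6 — Type: Im(Z) = 173.8 ⇒ lagging (phase φ = 26.1°).

PF = 0.898 (lagging, φ = 26.1°)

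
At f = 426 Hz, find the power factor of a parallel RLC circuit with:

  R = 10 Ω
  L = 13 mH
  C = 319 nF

Step 1 — Angular frequency: ω = 2π·f = 2π·426 = 2677 rad/s.
Step 2 — Component impedances:
  R: Z = R = 10 Ω
  L: Z = jωL = j·2677·0.013 = 0 + j34.8 Ω
  C: Z = 1/(jωC) = -j/(ω·C) = 0 - j1171 Ω
Step 3 — Parallel combination: 1/Z_total = 1/R + 1/L + 1/C; Z_total = 9.279 + j2.587 Ω = 9.633∠15.6° Ω.
Step 4 — Power factor: PF = cos(φ) = Re(Z)/|Z| = 9.279/9.633 = 0.9633.
Step 5 — Type: Im(Z) = 2.587 ⇒ lagging (phase φ = 15.6°).

PF = 0.9633 (lagging, φ = 15.6°)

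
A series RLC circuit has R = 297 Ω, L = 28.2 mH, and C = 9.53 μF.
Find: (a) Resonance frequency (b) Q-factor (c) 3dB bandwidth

Step 1 — Resonance condition Im(Z)=0 gives ω₀ = 1/√(LC).
Step 2 — ω₀ = 1/√(0.0282·9.53e-06) = 1929 rad/s.
Step 3 — f₀ = ω₀/(2π) = 307 Hz.
Step 4 — Series Q: Q = ω₀L/R = 1929·0.0282/297 = 0.1832.
Step 5 — 3dB bandwidth: Δω = ω₀/Q = 1.053e+04 rad/s; BW = Δω/(2π) = 1676 Hz.

(a) f₀ = 307 Hz  (b) Q = 0.1832  (c) BW = 1676 Hz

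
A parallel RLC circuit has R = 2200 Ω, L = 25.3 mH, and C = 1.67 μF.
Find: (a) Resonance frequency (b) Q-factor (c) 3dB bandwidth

Step 1 — Resonance: ω₀ = 1/√(LC) = 1/√(0.0253·1.67e-06) = 4865 rad/s.
Step 2 — f₀ = ω₀/(2π) = 774.3 Hz.
Step 3 — Parallel Q: Q = R/(ω₀L) = 2200/(4865·0.0253) = 17.87.
Step 4 — Bandwidth: Δω = ω₀/Q = 272.2 rad/s; BW = Δω/(2π) = 43.32 Hz.

(a) f₀ = 774.3 Hz  (b) Q = 17.87  (c) BW = 43.32 Hz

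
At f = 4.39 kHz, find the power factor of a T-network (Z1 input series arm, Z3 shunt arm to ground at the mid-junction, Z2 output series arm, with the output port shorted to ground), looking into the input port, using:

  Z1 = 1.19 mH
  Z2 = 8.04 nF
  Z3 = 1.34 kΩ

Step 1 — Angular frequency: ω = 2π·f = 2π·4390 = 2.758e+04 rad/s.
Step 2 — Component impedances:
  Z1: Z = jωL = j·2.758e+04·0.00119 = 0 + j32.82 Ω
  Z2: Z = 1/(jωC) = -j/(ω·C) = 0 - j4509 Ω
  Z3: Z = R = 1340 Ω
Step 3 — With the output port shorted to ground, the output series arm Z2 runs from the junction to ground; the shunt arm Z3 also runs from the junction to ground. They appear in parallel: Z3 || Z2 = 1231 - j365.9 Ω.
Step 4 — Series with input arm Z1: Z_in = Z1 + (Z3 || Z2) = 1231 - j333.1 Ω = 1276∠-15.1° Ω.
Step 5 — Power factor: PF = cos(φ) = Re(Z)/|Z| = 1231.3/1275.5 = 0.9653.
Step 6 — Type: Im(Z) = -333.1 ⇒ leading (phase φ = -15.1°).

PF = 0.9653 (leading, φ = -15.1°)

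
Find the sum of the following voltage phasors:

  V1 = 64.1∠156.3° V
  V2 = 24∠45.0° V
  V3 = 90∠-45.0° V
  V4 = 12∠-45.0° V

Step 1 — Convert each phasor to rectangular form:
  V1 = 64.1·(cos(156.3°) + j·sin(156.3°)) = -58.69 + j25.76 V
  V2 = 24·(cos(45.0°) + j·sin(45.0°)) = 16.97 + j16.97 V
  V3 = 90·(cos(-45.0°) + j·sin(-45.0°)) = 63.64 - j63.64 V
  V4 = 12·(cos(-45.0°) + j·sin(-45.0°)) = 8.485 - j8.485 V
Step 2 — Sum components: V_total = 30.4 - j29.39 V.
Step 3 — Convert to polar: |V_total| = 42.28 V, ∠V_total = -44.0°.

V_total = 42.28∠-44.0° V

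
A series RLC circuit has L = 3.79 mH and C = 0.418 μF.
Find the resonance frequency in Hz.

Step 1 — Resonance condition Im(Z)=0 gives ω₀ = 1/√(LC).
Step 2 — ω₀ = 1/√(0.00379·4.18e-07) = 2.512e+04 rad/s.
Step 3 — f₀ = ω₀/(2π) = 3999 Hz.

f₀ = 3999 Hz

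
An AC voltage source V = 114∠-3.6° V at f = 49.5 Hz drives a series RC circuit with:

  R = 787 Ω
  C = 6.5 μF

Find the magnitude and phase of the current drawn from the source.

Step 1 — Angular frequency: ω = 2π·f = 2π·49.5 = 311 rad/s.
Step 2 — Component impedances:
  R: Z = R = 787 Ω
  C: Z = 1/(jωC) = -j/(ω·C) = 0 - j494.7 Ω
Step 3 — Series combination: Z_total = R + C = 787 - j494.7 Ω = 929.5∠-32.2° Ω.
Step 4 — Source phasor: V = 114∠-3.6° V = 113.8 - j7.158 V.
Step 5 — Ohm's law: I = V / Z_total = (113.8 - j7.158) / (787 - j494.7) = 0.1077 + j0.05861 A.
Step 6 — Convert to polar: |I| = 0.1226 A, ∠I = 28.6°.

I = 0.1226∠28.6° A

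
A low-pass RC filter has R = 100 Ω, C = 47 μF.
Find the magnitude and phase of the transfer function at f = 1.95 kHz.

Step 1 — Angular frequency: ω = 2π·1950 = 1.225e+04 rad/s.
Step 2 — Transfer function: H(jω) = 1/(1 + jωRC).
Step 3 — Denominator: 1 + jωRC = 1 + j·1.225e+04·100·4.7e-05 = 1 + j57.59.
Step 4 — H = 0.0003015 - j0.01736.
Step 5 — Magnitude: |H| = 0.01736 (-35.2 dB); phase: φ = -89.0°.

|H| = 0.01736 (-35.2 dB), φ = -89.0°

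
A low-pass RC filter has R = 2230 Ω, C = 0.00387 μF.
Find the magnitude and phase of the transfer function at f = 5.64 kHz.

Step 1 — Angular frequency: ω = 2π·5640 = 3.544e+04 rad/s.
Step 2 — Transfer function: H(jω) = 1/(1 + jωRC).
Step 3 — Denominator: 1 + jωRC = 1 + j·3.544e+04·2230·3.87e-09 = 1 + j0.3058.
Step 4 — H = 0.9145 - j0.2797.
Step 5 — Magnitude: |H| = 0.9563 (-0.4 dB); phase: φ = -17.0°.

|H| = 0.9563 (-0.4 dB), φ = -17.0°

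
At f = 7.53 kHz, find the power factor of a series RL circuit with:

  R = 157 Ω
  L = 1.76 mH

Step 1 — Angular frequency: ω = 2π·f = 2π·7530 = 4.731e+04 rad/s.
Step 2 — Component impedances:
  R: Z = R = 157 Ω
  L: Z = jωL = j·4.731e+04·0.00176 = 0 + j83.27 Ω
Step 3 — Series combination: Z_total = R + L = 157 + j83.27 Ω = 177.7∠27.9° Ω.
Step 4 — Power factor: PF = cos(φ) = Re(Z)/|Z| = 157/177.72 = 0.8834.
Step 5 — Type: Im(Z) = 83.27 ⇒ lagging (phase φ = 27.9°).

PF = 0.8834 (lagging, φ = 27.9°)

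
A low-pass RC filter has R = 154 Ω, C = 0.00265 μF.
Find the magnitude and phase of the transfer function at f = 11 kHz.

Step 1 — Angular frequency: ω = 2π·1.1e+04 = 6.912e+04 rad/s.
Step 2 — Transfer function: H(jω) = 1/(1 + jωRC).
Step 3 — Denominator: 1 + jωRC = 1 + j·6.912e+04·154·2.65e-09 = 1 + j0.02821.
Step 4 — H = 0.9992 - j0.02818.
Step 5 — Magnitude: |H| = 0.9996 (-0.0 dB); phase: φ = -1.6°.

|H| = 0.9996 (-0.0 dB), φ = -1.6°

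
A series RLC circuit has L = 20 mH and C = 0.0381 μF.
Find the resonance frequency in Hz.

Step 1 — Resonance condition Im(Z)=0 gives ω₀ = 1/√(LC).
Step 2 — ω₀ = 1/√(0.02·3.81e-08) = 3.623e+04 rad/s.
Step 3 — f₀ = ω₀/(2π) = 5766 Hz.

f₀ = 5766 Hz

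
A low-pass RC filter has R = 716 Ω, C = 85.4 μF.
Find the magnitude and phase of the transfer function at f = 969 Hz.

Step 1 — Angular frequency: ω = 2π·969 = 6088 rad/s.
Step 2 — Transfer function: H(jω) = 1/(1 + jωRC).
Step 3 — Denominator: 1 + jωRC = 1 + j·6088·716·8.54e-05 = 1 + j372.3.
Step 4 — H = 7.215e-06 - j0.002686.
Step 5 — Magnitude: |H| = 0.002686 (-51.4 dB); phase: φ = -89.8°.

|H| = 0.002686 (-51.4 dB), φ = -89.8°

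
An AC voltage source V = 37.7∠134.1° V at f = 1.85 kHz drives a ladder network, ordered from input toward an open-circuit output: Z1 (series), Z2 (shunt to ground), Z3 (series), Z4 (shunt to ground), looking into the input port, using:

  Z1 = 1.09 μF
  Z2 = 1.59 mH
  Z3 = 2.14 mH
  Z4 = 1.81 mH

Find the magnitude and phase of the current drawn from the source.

Step 1 — Angular frequency: ω = 2π·f = 2π·1850 = 1.162e+04 rad/s.
Step 2 — Component impedances:
  Z1: Z = 1/(jωC) = -j/(ω·C) = 0 - j78.93 Ω
  Z2: Z = jωL = j·1.162e+04·0.00159 = 0 + j18.48 Ω
  Z3: Z = jωL = j·1.162e+04·0.00214 = 0 + j24.88 Ω
  Z4: Z = jωL = j·1.162e+04·0.00181 = 0 + j21.04 Ω
Step 3 — Ladder network (open output): work backward from the far end, alternating series and parallel combinations. Z_in = 0 - j65.75 Ω = 65.75∠-90.0° Ω.
Step 4 — Source phasor: V = 37.7∠134.1° V = -26.24 + j27.07 V.
Step 5 — Ohm's law: I = V / Z_total = (-26.24 + j27.07) / (0 - j65.75) = -0.4118 - j0.399 A.
Step 6 — Convert to polar: |I| = 0.5734 A, ∠I = -135.9°.

I = 0.5734∠-135.9° A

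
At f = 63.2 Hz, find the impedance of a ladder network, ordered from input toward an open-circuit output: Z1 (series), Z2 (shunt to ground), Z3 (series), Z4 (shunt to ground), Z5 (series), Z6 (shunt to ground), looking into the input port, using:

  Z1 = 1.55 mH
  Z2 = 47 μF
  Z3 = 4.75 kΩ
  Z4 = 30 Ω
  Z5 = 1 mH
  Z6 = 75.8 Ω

Step 1 — Angular frequency: ω = 2π·f = 2π·63.2 = 397.1 rad/s.
Step 2 — Component impedances:
  Z1: Z = jωL = j·397.1·0.00155 = 0 + j0.6155 Ω
  Z2: Z = 1/(jωC) = -j/(ω·C) = 0 - j53.58 Ω
  Z3: Z = R = 4750 Ω
  Z4: Z = R = 30 Ω
  Z5: Z = jωL = j·397.1·0.001 = 0 + j0.3971 Ω
  Z6: Z = R = 75.8 Ω
Step 3 — Ladder network (open output): work backward from the far end, alternating series and parallel combinations. Z_in = 0.6016 - j52.96 Ω = 52.96∠-89.3° Ω.

Z = 0.6016 - j52.96 Ω = 52.96∠-89.3° Ω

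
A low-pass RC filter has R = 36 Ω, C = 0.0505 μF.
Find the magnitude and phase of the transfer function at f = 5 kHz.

Step 1 — Angular frequency: ω = 2π·5000 = 3.142e+04 rad/s.
Step 2 — Transfer function: H(jω) = 1/(1 + jωRC).
Step 3 — Denominator: 1 + jωRC = 1 + j·3.142e+04·36·5.05e-08 = 1 + j0.05711.
Step 4 — H = 0.9967 - j0.05693.
Step 5 — Magnitude: |H| = 0.9984 (-0.0 dB); phase: φ = -3.3°.

|H| = 0.9984 (-0.0 dB), φ = -3.3°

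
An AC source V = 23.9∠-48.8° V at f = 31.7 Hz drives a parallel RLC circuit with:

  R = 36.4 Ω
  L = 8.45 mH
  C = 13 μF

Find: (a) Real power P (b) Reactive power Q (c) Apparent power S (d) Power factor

Step 1 — Angular frequency: ω = 2π·f = 2π·31.7 = 199.2 rad/s.
Step 2 — Component impedances:
  R: Z = R = 36.4 Ω
  L: Z = jωL = j·199.2·0.00845 = 0 + j1.683 Ω
  C: Z = 1/(jωC) = -j/(ω·C) = 0 - j386.2 Ω
Step 3 — Parallel combination: 1/Z_total = 1/R + 1/L + 1/C; Z_total = 0.07833 + j1.687 Ω = 1.689∠87.3° Ω.
Step 4 — Source phasor: V = 23.9∠-48.8° V = 15.74 - j17.98 V.
Step 5 — Current: I = V / Z = -10.21 - j9.807 A = 14.15∠-136.1° A.
Step 6 — Complex power: S = V·I* = 15.69 + j337.9 VA.
Step 7 — Real power: P = Re(S) = 15.69 W.
Step 8 — Reactive power: Q = Im(S) = 337.9 VAR.
Step 9 — Apparent power: |S| = 338.3 VA.
Step 10 — Power factor: PF = P/|S| = 0.04639 (lagging).

(a) P = 15.69 W  (b) Q = 337.9 VAR  (c) S = 338.3 VA  (d) PF = 0.04639 (lagging)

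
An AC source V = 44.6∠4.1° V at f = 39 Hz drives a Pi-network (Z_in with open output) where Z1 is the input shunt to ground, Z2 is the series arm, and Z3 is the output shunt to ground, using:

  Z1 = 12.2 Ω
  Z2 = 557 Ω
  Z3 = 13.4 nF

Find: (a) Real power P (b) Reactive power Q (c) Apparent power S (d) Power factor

Step 1 — Angular frequency: ω = 2π·f = 2π·39 = 245 rad/s.
Step 2 — Component impedances:
  Z1: Z = R = 12.2 Ω
  Z2: Z = R = 557 Ω
  Z3: Z = 1/(jωC) = -j/(ω·C) = 0 - j3.045e+05 Ω
Step 3 — With open output, the series arm Z2 and the output shunt Z3 appear in series to ground: Z2 + Z3 = 557 - j3.045e+05 Ω.
Step 4 — Parallel with input shunt Z1: Z_in = Z1 || (Z2 + Z3) = 12.2 - j0.0004887 Ω = 12.2∠-0.0° Ω.
Step 5 — Source phasor: V = 44.6∠4.1° V = 44.49 + j3.189 V.
Step 6 — Current: I = V / Z = 3.646 + j0.2615 A = 3.656∠4.1° A.
Step 7 — Complex power: S = V·I* = 163 - j0.006532 VA.
Step 8 — Real power: P = Re(S) = 163 W.
Step 9 — Reactive power: Q = Im(S) = -0.006532 VAR.
Step 10 — Apparent power: |S| = 163 VA.
Step 11 — Power factor: PF = P/|S| = 1 (leading).

(a) P = 163 W  (b) Q = -0.006532 VAR  (c) S = 163 VA  (d) PF = 1 (leading)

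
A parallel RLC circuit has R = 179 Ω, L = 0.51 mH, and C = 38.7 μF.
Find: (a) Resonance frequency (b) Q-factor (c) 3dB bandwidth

Step 1 — Resonance: ω₀ = 1/√(LC) = 1/√(0.00051·3.87e-05) = 7118 rad/s.
Step 2 — f₀ = ω₀/(2π) = 1133 Hz.
Step 3 — Parallel Q: Q = R/(ω₀L) = 179/(7118·0.00051) = 49.31.
Step 4 — Bandwidth: Δω = ω₀/Q = 144.4 rad/s; BW = Δω/(2π) = 22.98 Hz.

(a) f₀ = 1133 Hz  (b) Q = 49.31  (c) BW = 22.98 Hz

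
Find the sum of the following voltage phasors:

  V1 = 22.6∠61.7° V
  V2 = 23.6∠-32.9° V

Step 1 — Convert each phasor to rectangular form:
  V1 = 22.6·(cos(61.7°) + j·sin(61.7°)) = 10.71 + j19.9 V
  V2 = 23.6·(cos(-32.9°) + j·sin(-32.9°)) = 19.82 - j12.82 V
Step 2 — Sum components: V_total = 30.53 + j7.08 V.
Step 3 — Convert to polar: |V_total| = 31.34 V, ∠V_total = 13.1°.

V_total = 31.34∠13.1° V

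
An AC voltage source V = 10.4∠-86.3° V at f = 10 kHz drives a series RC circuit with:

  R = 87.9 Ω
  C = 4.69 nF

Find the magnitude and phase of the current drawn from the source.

Step 1 — Angular frequency: ω = 2π·f = 2π·1e+04 = 6.283e+04 rad/s.
Step 2 — Component impedances:
  R: Z = R = 87.9 Ω
  C: Z = 1/(jωC) = -j/(ω·C) = 0 - j3393 Ω
Step 3 — Series combination: Z_total = R + C = 87.9 - j3393 Ω = 3395∠-88.5° Ω.
Step 4 — Source phasor: V = 10.4∠-86.3° V = 0.6711 - j10.38 V.
Step 5 — Ohm's law: I = V / Z_total = (0.6711 - j10.38) / (87.9 - j3393) = 0.003061 + j0.0001185 A.
Step 6 — Convert to polar: |I| = 0.003064 A, ∠I = 2.2°.

I = 0.003064∠2.2° A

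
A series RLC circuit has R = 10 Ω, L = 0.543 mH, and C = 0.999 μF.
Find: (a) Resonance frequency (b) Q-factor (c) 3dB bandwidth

Step 1 — Resonance: ω₀ = 1/√(LC) = 1/√(0.000543·9.99e-07) = 4.294e+04 rad/s.
Step 2 — f₀ = ω₀/(2π) = 6833 Hz.
Step 3 — Series Q: Q = ω₀L/R = 4.294e+04·0.000543/10 = 2.331.
Step 4 — Bandwidth: Δω = ω₀/Q = 1.842e+04 rad/s; BW = Δω/(2π) = 2931 Hz.

(a) f₀ = 6833 Hz  (b) Q = 2.331  (c) BW = 2931 Hz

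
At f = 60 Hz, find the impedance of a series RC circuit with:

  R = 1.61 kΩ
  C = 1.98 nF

Step 1 — Angular frequency: ω = 2π·f = 2π·60 = 377 rad/s.
Step 2 — Component impedances:
  R: Z = R = 1610 Ω
  C: Z = 1/(jωC) = -j/(ω·C) = 0 - j1.34e+06 Ω
Step 3 — Series combination: Z_total = R + C = 1610 - j1.34e+06 Ω = 1.34e+06∠-89.9° Ω.

Z = 1610 - j1.34e+06 Ω = 1.34e+06∠-89.9° Ω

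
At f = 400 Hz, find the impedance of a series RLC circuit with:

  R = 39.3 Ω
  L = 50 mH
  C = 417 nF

Step 1 — Angular frequency: ω = 2π·f = 2π·400 = 2513 rad/s.
Step 2 — Component impedances:
  R: Z = R = 39.3 Ω
  L: Z = jωL = j·2513·0.05 = 0 + j125.7 Ω
  C: Z = 1/(jωC) = -j/(ω·C) = 0 - j954.2 Ω
Step 3 — Series combination: Z_total = R + L + C = 39.3 - j828.5 Ω = 829.4∠-87.3° Ω.

Z = 39.3 - j828.5 Ω = 829.4∠-87.3° Ω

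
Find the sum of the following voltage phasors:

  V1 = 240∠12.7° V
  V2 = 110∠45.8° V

Step 1 — Convert each phasor to rectangular form:
  V1 = 240·(cos(12.7°) + j·sin(12.7°)) = 234.1 + j52.76 V
  V2 = 110·(cos(45.8°) + j·sin(45.8°)) = 76.69 + j78.86 V
Step 2 — Sum components: V_total = 310.8 + j131.6 V.
Step 3 — Convert to polar: |V_total| = 337.5 V, ∠V_total = 23.0°.

V_total = 337.5∠23.0° V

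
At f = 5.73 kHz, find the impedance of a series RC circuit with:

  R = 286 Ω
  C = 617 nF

Step 1 — Angular frequency: ω = 2π·f = 2π·5730 = 3.6e+04 rad/s.
Step 2 — Component impedances:
  R: Z = R = 286 Ω
  C: Z = 1/(jωC) = -j/(ω·C) = 0 - j45.02 Ω
Step 3 — Series combination: Z_total = R + C = 286 - j45.02 Ω = 289.5∠-8.9° Ω.

Z = 286 - j45.02 Ω = 289.5∠-8.9° Ω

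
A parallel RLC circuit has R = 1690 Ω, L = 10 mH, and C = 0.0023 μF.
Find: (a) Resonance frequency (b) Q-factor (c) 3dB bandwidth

Step 1 — Resonance: ω₀ = 1/√(LC) = 1/√(0.01·2.3e-09) = 2.085e+05 rad/s.
Step 2 — f₀ = ω₀/(2π) = 3.319e+04 Hz.
Step 3 — Parallel Q: Q = R/(ω₀L) = 1690/(2.085e+05·0.01) = 0.8105.
Step 4 — Bandwidth: Δω = ω₀/Q = 2.573e+05 rad/s; BW = Δω/(2π) = 4.095e+04 Hz.

(a) f₀ = 3.319e+04 Hz  (b) Q = 0.8105  (c) BW = 4.095e+04 Hz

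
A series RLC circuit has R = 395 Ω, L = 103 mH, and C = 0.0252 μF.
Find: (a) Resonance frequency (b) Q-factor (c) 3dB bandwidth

Step 1 — Resonance: ω₀ = 1/√(LC) = 1/√(0.103·2.52e-08) = 1.963e+04 rad/s.
Step 2 — f₀ = ω₀/(2π) = 3124 Hz.
Step 3 — Series Q: Q = ω₀L/R = 1.963e+04·0.103/395 = 5.118.
Step 4 — Bandwidth: Δω = ω₀/Q = 3835 rad/s; BW = Δω/(2π) = 610.4 Hz.

(a) f₀ = 3124 Hz  (b) Q = 5.118  (c) BW = 610.4 Hz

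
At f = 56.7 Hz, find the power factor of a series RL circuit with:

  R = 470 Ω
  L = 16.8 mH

Step 1 — Angular frequency: ω = 2π·f = 2π·56.7 = 356.3 rad/s.
Step 2 — Component impedances:
  R: Z = R = 470 Ω
  L: Z = jωL = j·356.3·0.0168 = 0 + j5.985 Ω
Step 3 — Series combination: Z_total = R + L = 470 + j5.985 Ω = 470∠0.7° Ω.
Step 4 — Power factor: PF = cos(φ) = Re(Z)/|Z| = 470/470.04 = 0.9999.
Step 5 — Type: Im(Z) = 5.985 ⇒ lagging (phase φ = 0.7°).

PF = 0.9999 (lagging, φ = 0.7°)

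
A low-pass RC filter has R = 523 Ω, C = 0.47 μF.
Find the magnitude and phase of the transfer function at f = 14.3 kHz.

Step 1 — Angular frequency: ω = 2π·1.43e+04 = 8.985e+04 rad/s.
Step 2 — Transfer function: H(jω) = 1/(1 + jωRC).
Step 3 — Denominator: 1 + jωRC = 1 + j·8.985e+04·523·4.7e-07 = 1 + j22.09.
Step 4 — H = 0.002046 - j0.04519.
Step 5 — Magnitude: |H| = 0.04523 (-26.9 dB); phase: φ = -87.4°.

|H| = 0.04523 (-26.9 dB), φ = -87.4°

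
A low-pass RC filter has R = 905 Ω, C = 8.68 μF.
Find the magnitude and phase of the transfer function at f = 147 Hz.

Step 1 — Angular frequency: ω = 2π·147 = 923.6 rad/s.
Step 2 — Transfer function: H(jω) = 1/(1 + jωRC).
Step 3 — Denominator: 1 + jωRC = 1 + j·923.6·905·8.68e-06 = 1 + j7.255.
Step 4 — H = 0.01864 - j0.1353.
Step 5 — Magnitude: |H| = 0.1365 (-17.3 dB); phase: φ = -82.2°.

|H| = 0.1365 (-17.3 dB), φ = -82.2°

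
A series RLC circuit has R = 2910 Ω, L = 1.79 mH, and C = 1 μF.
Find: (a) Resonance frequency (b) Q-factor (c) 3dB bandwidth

Step 1 — Resonance condition Im(Z)=0 gives ω₀ = 1/√(LC).
Step 2 — ω₀ = 1/√(0.00179·1e-06) = 2.364e+04 rad/s.
Step 3 — f₀ = ω₀/(2π) = 3762 Hz.
Step 4 — Series Q: Q = ω₀L/R = 2.364e+04·0.00179/2910 = 0.01454.
Step 5 — 3dB bandwidth: Δω = ω₀/Q = 1.626e+06 rad/s; BW = Δω/(2π) = 2.587e+05 Hz.

(a) f₀ = 3762 Hz  (b) Q = 0.01454  (c) BW = 2.587e+05 Hz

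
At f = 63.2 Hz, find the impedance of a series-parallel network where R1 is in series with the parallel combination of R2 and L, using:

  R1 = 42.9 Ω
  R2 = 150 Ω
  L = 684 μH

Step 1 — Angular frequency: ω = 2π·f = 2π·63.2 = 397.1 rad/s.
Step 2 — Component impedances:
  R1: Z = R = 42.9 Ω
  R2: Z = R = 150 Ω
  L: Z = jωL = j·397.1·0.000684 = 0 + j0.2716 Ω
Step 3 — Parallel branch: R2 || L = 1/(1/R2 + 1/L) = 0.0004918 + j0.2716 Ω.
Step 4 — Series with R1: Z_total = R1 + (R2 || L) = 42.9 + j0.2716 Ω = 42.9∠0.4° Ω.

Z = 42.9 + j0.2716 Ω = 42.9∠0.4° Ω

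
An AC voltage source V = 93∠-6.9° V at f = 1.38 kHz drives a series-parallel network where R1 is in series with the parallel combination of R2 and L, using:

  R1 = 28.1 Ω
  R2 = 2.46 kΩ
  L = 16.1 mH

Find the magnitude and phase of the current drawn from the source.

Step 1 — Angular frequency: ω = 2π·f = 2π·1380 = 8671 rad/s.
Step 2 — Component impedances:
  R1: Z = R = 28.1 Ω
  R2: Z = R = 2460 Ω
  L: Z = jωL = j·8671·0.0161 = 0 + j139.6 Ω
Step 3 — Parallel branch: R2 || L = 1/(1/R2 + 1/L) = 7.897 + j139.2 Ω.
Step 4 — Series with R1: Z_total = R1 + (R2 || L) = 36 + j139.2 Ω = 143.7∠75.5° Ω.
Step 5 — Source phasor: V = 93∠-6.9° V = 92.33 - j11.17 V.
Step 6 — Ohm's law: I = V / Z_total = (92.33 - j11.17) / (36 + j139.2) = 0.08562 - j0.6413 A.
Step 7 — Convert to polar: |I| = 0.647 A, ∠I = -82.4°.

I = 0.647∠-82.4° A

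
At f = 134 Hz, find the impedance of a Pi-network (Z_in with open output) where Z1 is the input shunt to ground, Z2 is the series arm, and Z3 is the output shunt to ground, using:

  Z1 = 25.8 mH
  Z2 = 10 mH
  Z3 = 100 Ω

Step 1 — Angular frequency: ω = 2π·f = 2π·134 = 841.9 rad/s.
Step 2 — Component impedances:
  Z1: Z = jωL = j·841.9·0.0258 = 0 + j21.72 Ω
  Z2: Z = jωL = j·841.9·0.01 = 0 + j8.419 Ω
  Z3: Z = R = 100 Ω
Step 3 — With open output, the series arm Z2 and the output shunt Z3 appear in series to ground: Z2 + Z3 = 100 + j8.419 Ω.
Step 4 — Parallel with input shunt Z1: Z_in = Z1 || (Z2 + Z3) = 4.326 + j20.42 Ω = 20.87∠78.0° Ω.

Z = 4.326 + j20.42 Ω = 20.87∠78.0° Ω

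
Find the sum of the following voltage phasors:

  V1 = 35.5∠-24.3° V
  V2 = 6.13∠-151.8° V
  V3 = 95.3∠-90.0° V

Step 1 — Convert each phasor to rectangular form:
  V1 = 35.5·(cos(-24.3°) + j·sin(-24.3°)) = 32.35 - j14.61 V
  V2 = 6.13·(cos(-151.8°) + j·sin(-151.8°)) = -5.402 - j2.897 V
  V3 = 95.3·(cos(-90.0°) + j·sin(-90.0°)) = 0 - j95.3 V
Step 2 — Sum components: V_total = 26.95 - j112.8 V.
Step 3 — Convert to polar: |V_total| = 116 V, ∠V_total = -76.6°.

V_total = 116∠-76.6° V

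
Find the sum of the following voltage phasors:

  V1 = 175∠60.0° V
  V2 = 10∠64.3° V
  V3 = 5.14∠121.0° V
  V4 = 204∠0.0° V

Step 1 — Convert each phasor to rectangular form:
  V1 = 175·(cos(60.0°) + j·sin(60.0°)) = 87.5 + j151.6 V
  V2 = 10·(cos(64.3°) + j·sin(64.3°)) = 4.337 + j9.011 V
  V3 = 5.14·(cos(121.0°) + j·sin(121.0°)) = -2.647 + j4.406 V
  V4 = 204·(cos(0.0°) + j·sin(0.0°)) = 204 V
Step 2 — Sum components: V_total = 293.2 + j165 V.
Step 3 — Convert to polar: |V_total| = 336.4 V, ∠V_total = 29.4°.

V_total = 336.4∠29.4° V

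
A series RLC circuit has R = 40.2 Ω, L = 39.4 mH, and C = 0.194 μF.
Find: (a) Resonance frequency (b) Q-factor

Step 1 — Resonance condition Im(Z)=0 gives ω₀ = 1/√(LC).
Step 2 — ω₀ = 1/√(0.0394·1.94e-07) = 1.144e+04 rad/s.
Step 3 — f₀ = ω₀/(2π) = 1820 Hz.
Step 4 — Series Q: Q = ω₀L/R = 1.144e+04·0.0394/40.2 = 11.21.

(a) f₀ = 1820 Hz  (b) Q = 11.21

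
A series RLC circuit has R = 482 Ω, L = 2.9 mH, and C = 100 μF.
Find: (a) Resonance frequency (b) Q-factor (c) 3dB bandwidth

Step 1 — Resonance: ω₀ = 1/√(LC) = 1/√(0.0029·0.0001) = 1857 rad/s.
Step 2 — f₀ = ω₀/(2π) = 295.5 Hz.
Step 3 — Series Q: Q = ω₀L/R = 1857·0.0029/482 = 0.01117.
Step 4 — Bandwidth: Δω = ω₀/Q = 1.662e+05 rad/s; BW = Δω/(2π) = 2.645e+04 Hz.

(a) f₀ = 295.5 Hz  (b) Q = 0.01117  (c) BW = 2.645e+04 Hz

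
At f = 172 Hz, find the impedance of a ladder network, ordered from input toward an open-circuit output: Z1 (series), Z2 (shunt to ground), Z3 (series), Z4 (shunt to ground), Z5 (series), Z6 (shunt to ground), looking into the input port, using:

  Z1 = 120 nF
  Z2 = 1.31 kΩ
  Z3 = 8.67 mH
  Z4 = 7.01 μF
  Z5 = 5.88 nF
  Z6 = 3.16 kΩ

Step 1 — Angular frequency: ω = 2π·f = 2π·172 = 1081 rad/s.
Step 2 — Component impedances:
  Z1: Z = 1/(jωC) = -j/(ω·C) = 0 - j7711 Ω
  Z2: Z = R = 1310 Ω
  Z3: Z = jωL = j·1081·0.00867 = 0 + j9.37 Ω
  Z4: Z = 1/(jωC) = -j/(ω·C) = 0 - j132 Ω
  Z5: Z = 1/(jωC) = -j/(ω·C) = 0 - j1.574e+05 Ω
  Z6: Z = R = 3160 Ω
Step 3 — Ladder network (open output): work backward from the far end, alternating series and parallel combinations. Z_in = 11.36 - j7832 Ω = 7832∠-89.9° Ω.

Z = 11.36 - j7832 Ω = 7832∠-89.9° Ω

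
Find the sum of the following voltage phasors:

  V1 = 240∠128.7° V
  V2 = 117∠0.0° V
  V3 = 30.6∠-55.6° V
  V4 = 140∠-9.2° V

Step 1 — Convert each phasor to rectangular form:
  V1 = 240·(cos(128.7°) + j·sin(128.7°)) = -150.1 + j187.3 V
  V2 = 117·(cos(0.0°) + j·sin(0.0°)) = 117 V
  V3 = 30.6·(cos(-55.6°) + j·sin(-55.6°)) = 17.29 - j25.25 V
  V4 = 140·(cos(-9.2°) + j·sin(-9.2°)) = 138.2 - j22.38 V
Step 2 — Sum components: V_total = 122.4 + j139.7 V.
Step 3 — Convert to polar: |V_total| = 185.7 V, ∠V_total = 48.8°.

V_total = 185.7∠48.8° V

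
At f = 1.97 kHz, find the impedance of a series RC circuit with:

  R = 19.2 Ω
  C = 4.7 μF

Step 1 — Angular frequency: ω = 2π·f = 2π·1970 = 1.238e+04 rad/s.
Step 2 — Component impedances:
  R: Z = R = 19.2 Ω
  C: Z = 1/(jωC) = -j/(ω·C) = 0 - j17.19 Ω
Step 3 — Series combination: Z_total = R + C = 19.2 - j17.19 Ω = 25.77∠-41.8° Ω.

Z = 19.2 - j17.19 Ω = 25.77∠-41.8° Ω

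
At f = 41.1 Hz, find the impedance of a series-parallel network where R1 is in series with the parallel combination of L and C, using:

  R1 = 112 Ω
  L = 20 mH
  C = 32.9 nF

Step 1 — Angular frequency: ω = 2π·f = 2π·41.1 = 258.2 rad/s.
Step 2 — Component impedances:
  R1: Z = R = 112 Ω
  L: Z = jωL = j·258.2·0.02 = 0 + j5.165 Ω
  C: Z = 1/(jωC) = -j/(ω·C) = 0 - j1.177e+05 Ω
Step 3 — Parallel branch: L || C = 1/(1/L + 1/C) = 0 + j5.165 Ω.
Step 4 — Series with R1: Z_total = R1 + (L || C) = 112 + j5.165 Ω = 112.1∠2.6° Ω.

Z = 112 + j5.165 Ω = 112.1∠2.6° Ω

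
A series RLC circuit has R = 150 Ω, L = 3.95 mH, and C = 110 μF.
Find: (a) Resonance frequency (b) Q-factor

Step 1 — Resonance condition Im(Z)=0 gives ω₀ = 1/√(LC).
Step 2 — ω₀ = 1/√(0.00395·0.00011) = 1517 rad/s.
Step 3 — f₀ = ω₀/(2π) = 241.4 Hz.
Step 4 — Series Q: Q = ω₀L/R = 1517·0.00395/150 = 0.03995.

(a) f₀ = 241.4 Hz  (b) Q = 0.03995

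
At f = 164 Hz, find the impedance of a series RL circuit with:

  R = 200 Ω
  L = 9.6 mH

Step 1 — Angular frequency: ω = 2π·f = 2π·164 = 1030 rad/s.
Step 2 — Component impedances:
  R: Z = R = 200 Ω
  L: Z = jωL = j·1030·0.0096 = 0 + j9.892 Ω
Step 3 — Series combination: Z_total = R + L = 200 + j9.892 Ω = 200.2∠2.8° Ω.

Z = 200 + j9.892 Ω = 200.2∠2.8° Ω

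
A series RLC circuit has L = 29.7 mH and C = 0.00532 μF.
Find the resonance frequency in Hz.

Step 1 — Resonance condition Im(Z)=0 gives ω₀ = 1/√(LC).
Step 2 — ω₀ = 1/√(0.0297·5.32e-09) = 7.955e+04 rad/s.
Step 3 — f₀ = ω₀/(2π) = 1.266e+04 Hz.

f₀ = 1.266e+04 Hz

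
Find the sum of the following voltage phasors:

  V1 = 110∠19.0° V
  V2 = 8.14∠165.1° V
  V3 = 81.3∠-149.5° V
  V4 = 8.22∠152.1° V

Step 1 — Convert each phasor to rectangular form:
  V1 = 110·(cos(19.0°) + j·sin(19.0°)) = 104 + j35.81 V
  V2 = 8.14·(cos(165.1°) + j·sin(165.1°)) = -7.866 + j2.093 V
  V3 = 81.3·(cos(-149.5°) + j·sin(-149.5°)) = -70.05 - j41.26 V
  V4 = 8.22·(cos(152.1°) + j·sin(152.1°)) = -7.265 + j3.846 V
Step 2 — Sum components: V_total = 18.83 + j0.4891 V.
Step 3 — Convert to polar: |V_total| = 18.83 V, ∠V_total = 1.5°.

V_total = 18.83∠1.5° V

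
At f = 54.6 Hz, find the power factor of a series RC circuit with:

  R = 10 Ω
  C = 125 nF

Step 1 — Angular frequency: ω = 2π·f = 2π·54.6 = 343.1 rad/s.
Step 2 — Component impedances:
  R: Z = R = 10 Ω
  C: Z = 1/(jωC) = -j/(ω·C) = 0 - j2.332e+04 Ω
Step 3 — Series combination: Z_total = R + C = 10 - j2.332e+04 Ω = 2.332e+04∠-90.0° Ω.
Step 4 — Power factor: PF = cos(φ) = Re(Z)/|Z| = 10/2.332e+04 = 0.0004288.
Step 5 — Type: Im(Z) = -2.332e+04 ⇒ leading (phase φ = -90.0°).

PF = 0.0004288 (leading, φ = -90.0°)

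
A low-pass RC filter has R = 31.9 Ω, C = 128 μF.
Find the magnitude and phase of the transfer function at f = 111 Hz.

Step 1 — Angular frequency: ω = 2π·111 = 697.4 rad/s.
Step 2 — Transfer function: H(jω) = 1/(1 + jωRC).
Step 3 — Denominator: 1 + jωRC = 1 + j·697.4·31.9·0.000128 = 1 + j2.848.
Step 4 — H = 0.1098 - j0.3126.
Step 5 — Magnitude: |H| = 0.3313 (-9.6 dB); phase: φ = -70.7°.

|H| = 0.3313 (-9.6 dB), φ = -70.7°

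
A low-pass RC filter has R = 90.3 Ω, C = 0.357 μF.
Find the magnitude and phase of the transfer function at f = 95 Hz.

Step 1 — Angular frequency: ω = 2π·95 = 596.9 rad/s.
Step 2 — Transfer function: H(jω) = 1/(1 + jωRC).
Step 3 — Denominator: 1 + jωRC = 1 + j·596.9·90.3·3.57e-07 = 1 + j0.01924.
Step 4 — H = 0.9996 - j0.01924.
Step 5 — Magnitude: |H| = 0.9998 (-0.0 dB); phase: φ = -1.1°.

|H| = 0.9998 (-0.0 dB), φ = -1.1°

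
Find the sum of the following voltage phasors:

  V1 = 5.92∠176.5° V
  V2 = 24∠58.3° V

Step 1 — Convert each phasor to rectangular form:
  V1 = 5.92·(cos(176.5°) + j·sin(176.5°)) = -5.909 + j0.3614 V
  V2 = 24·(cos(58.3°) + j·sin(58.3°)) = 12.61 + j20.42 V
Step 2 — Sum components: V_total = 6.702 + j20.78 V.
Step 3 — Convert to polar: |V_total| = 21.83 V, ∠V_total = 72.1°.

V_total = 21.83∠72.1° V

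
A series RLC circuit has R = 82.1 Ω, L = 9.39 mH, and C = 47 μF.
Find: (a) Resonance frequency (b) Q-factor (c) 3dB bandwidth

Step 1 — Resonance condition Im(Z)=0 gives ω₀ = 1/√(LC).
Step 2 — ω₀ = 1/√(0.00939·4.7e-05) = 1505 rad/s.
Step 3 — f₀ = ω₀/(2π) = 239.6 Hz.
Step 4 — Series Q: Q = ω₀L/R = 1505·0.00939/82.1 = 0.1722.
Step 5 — 3dB bandwidth: Δω = ω₀/Q = 8743 rad/s; BW = Δω/(2π) = 1392 Hz.

(a) f₀ = 239.6 Hz  (b) Q = 0.1722  (c) BW = 1392 Hz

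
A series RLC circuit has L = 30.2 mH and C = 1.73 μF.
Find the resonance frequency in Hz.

Step 1 — Resonance condition Im(Z)=0 gives ω₀ = 1/√(LC).
Step 2 — ω₀ = 1/√(0.0302·1.73e-06) = 4375 rad/s.
Step 3 — f₀ = ω₀/(2π) = 696.3 Hz.

f₀ = 696.3 Hz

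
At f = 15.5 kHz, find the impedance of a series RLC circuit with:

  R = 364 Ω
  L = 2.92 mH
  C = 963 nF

Step 1 — Angular frequency: ω = 2π·f = 2π·1.55e+04 = 9.739e+04 rad/s.
Step 2 — Component impedances:
  R: Z = R = 364 Ω
  L: Z = jωL = j·9.739e+04·0.00292 = 0 + j284.4 Ω
  C: Z = 1/(jωC) = -j/(ω·C) = 0 - j10.66 Ω
Step 3 — Series combination: Z_total = R + L + C = 364 + j273.7 Ω = 455.4∠36.9° Ω.

Z = 364 + j273.7 Ω = 455.4∠36.9° Ω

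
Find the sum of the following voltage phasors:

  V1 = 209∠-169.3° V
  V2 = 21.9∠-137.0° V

Step 1 — Convert each phasor to rectangular form:
  V1 = 209·(cos(-169.3°) + j·sin(-169.3°)) = -205.4 - j38.8 V
  V2 = 21.9·(cos(-137.0°) + j·sin(-137.0°)) = -16.02 - j14.94 V
Step 2 — Sum components: V_total = -221.4 - j53.74 V.
Step 3 — Convert to polar: |V_total| = 227.8 V, ∠V_total = -166.4°.

V_total = 227.8∠-166.4° V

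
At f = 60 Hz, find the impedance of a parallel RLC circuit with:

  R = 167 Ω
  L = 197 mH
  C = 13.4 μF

Step 1 — Angular frequency: ω = 2π·f = 2π·60 = 377 rad/s.
Step 2 — Component impedances:
  R: Z = R = 167 Ω
  L: Z = jωL = j·377·0.197 = 0 + j74.27 Ω
  C: Z = 1/(jωC) = -j/(ω·C) = 0 - j198 Ω
Step 3 — Parallel combination: 1/Z_total = 1/R + 1/L + 1/C; Z_total = 56.15 + j78.89 Ω = 96.84∠54.6° Ω.

Z = 56.15 + j78.89 Ω = 96.84∠54.6° Ω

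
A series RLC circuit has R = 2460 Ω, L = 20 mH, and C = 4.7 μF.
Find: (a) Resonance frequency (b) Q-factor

Step 1 — Resonance condition Im(Z)=0 gives ω₀ = 1/√(LC).
Step 2 — ω₀ = 1/√(0.02·4.7e-06) = 3262 rad/s.
Step 3 — f₀ = ω₀/(2π) = 519.1 Hz.
Step 4 — Series Q: Q = ω₀L/R = 3262·0.02/2460 = 0.02652.

(a) f₀ = 519.1 Hz  (b) Q = 0.02652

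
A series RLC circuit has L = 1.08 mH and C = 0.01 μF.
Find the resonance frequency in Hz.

Step 1 — Resonance condition Im(Z)=0 gives ω₀ = 1/√(LC).
Step 2 — ω₀ = 1/√(0.00108·1e-08) = 3.043e+05 rad/s.
Step 3 — f₀ = ω₀/(2π) = 4.843e+04 Hz.

f₀ = 4.843e+04 Hz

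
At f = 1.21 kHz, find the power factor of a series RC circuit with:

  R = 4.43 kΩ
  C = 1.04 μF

Step 1 — Angular frequency: ω = 2π·f = 2π·1210 = 7603 rad/s.
Step 2 — Component impedances:
  R: Z = R = 4430 Ω
  C: Z = 1/(jωC) = -j/(ω·C) = 0 - j126.5 Ω
Step 3 — Series combination: Z_total = R + C = 4430 - j126.5 Ω = 4432∠-1.6° Ω.
Step 4 — Power factor: PF = cos(φ) = Re(Z)/|Z| = 4430/4431.8 = 0.9996.
Step 5 — Type: Im(Z) = -126.5 ⇒ leading (phase φ = -1.6°).

PF = 0.9996 (leading, φ = -1.6°)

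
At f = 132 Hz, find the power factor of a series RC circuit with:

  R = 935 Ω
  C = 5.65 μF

Step 1 — Angular frequency: ω = 2π·f = 2π·132 = 829.4 rad/s.
Step 2 — Component impedances:
  R: Z = R = 935 Ω
  C: Z = 1/(jωC) = -j/(ω·C) = 0 - j213.4 Ω
Step 3 — Series combination: Z_total = R + C = 935 - j213.4 Ω = 959∠-12.9° Ω.
Step 4 — Power factor: PF = cos(φ) = Re(Z)/|Z| = 935/959.04 = 0.9749.
Step 5 — Type: Im(Z) = -213.4 ⇒ leading (phase φ = -12.9°).

PF = 0.9749 (leading, φ = -12.9°)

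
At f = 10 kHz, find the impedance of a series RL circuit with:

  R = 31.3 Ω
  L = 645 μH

Step 1 — Angular frequency: ω = 2π·f = 2π·1e+04 = 6.283e+04 rad/s.
Step 2 — Component impedances:
  R: Z = R = 31.3 Ω
  L: Z = jωL = j·6.283e+04·0.000645 = 0 + j40.53 Ω
Step 3 — Series combination: Z_total = R + L = 31.3 + j40.53 Ω = 51.21∠52.3° Ω.

Z = 31.3 + j40.53 Ω = 51.21∠52.3° Ω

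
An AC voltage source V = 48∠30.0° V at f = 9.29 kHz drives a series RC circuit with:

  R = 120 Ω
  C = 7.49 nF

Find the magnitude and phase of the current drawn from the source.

Step 1 — Angular frequency: ω = 2π·f = 2π·9290 = 5.837e+04 rad/s.
Step 2 — Component impedances:
  R: Z = R = 120 Ω
  C: Z = 1/(jωC) = -j/(ω·C) = 0 - j2287 Ω
Step 3 — Series combination: Z_total = R + C = 120 - j2287 Ω = 2290∠-87.0° Ω.
Step 4 — Source phasor: V = 48∠30.0° V = 41.57 + j24 V.
Step 5 — Ohm's law: I = V / Z_total = (41.57 + j24) / (120 - j2287) = -0.009513 + j0.01867 A.
Step 6 — Convert to polar: |I| = 0.02096 A, ∠I = 117.0°.

I = 0.02096∠117.0° A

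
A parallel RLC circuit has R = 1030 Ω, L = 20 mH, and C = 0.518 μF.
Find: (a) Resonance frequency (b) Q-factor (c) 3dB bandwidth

Step 1 — Resonance: ω₀ = 1/√(LC) = 1/√(0.02·5.18e-07) = 9825 rad/s.
Step 2 — f₀ = ω₀/(2π) = 1564 Hz.
Step 3 — Parallel Q: Q = R/(ω₀L) = 1030/(9825·0.02) = 5.242.
Step 4 — Bandwidth: Δω = ω₀/Q = 1874 rad/s; BW = Δω/(2π) = 298.3 Hz.

(a) f₀ = 1564 Hz  (b) Q = 5.242  (c) BW = 298.3 Hz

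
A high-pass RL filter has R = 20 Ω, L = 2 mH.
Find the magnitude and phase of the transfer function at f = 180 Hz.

Step 1 — Angular frequency: ω = 2π·180 = 1131 rad/s.
Step 2 — Transfer function: H(jω) = jωL/(R + jωL).
Step 3 — Numerator jωL = j·2.262; denominator R + jωL = 20 + j2.262.
Step 4 — H = 0.01263 + j0.1117.
Step 5 — Magnitude: |H| = 0.1124 (-19.0 dB); phase: φ = 83.5°.

|H| = 0.1124 (-19.0 dB), φ = 83.5°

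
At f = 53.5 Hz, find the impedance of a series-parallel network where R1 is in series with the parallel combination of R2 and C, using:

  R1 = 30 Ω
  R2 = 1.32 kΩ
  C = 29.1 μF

Step 1 — Angular frequency: ω = 2π·f = 2π·53.5 = 336.2 rad/s.
Step 2 — Component impedances:
  R1: Z = R = 30 Ω
  R2: Z = R = 1320 Ω
  C: Z = 1/(jωC) = -j/(ω·C) = 0 - j102.2 Ω
Step 3 — Parallel branch: R2 || C = 1/(1/R2 + 1/C) = 7.87 - j101.6 Ω.
Step 4 — Series with R1: Z_total = R1 + (R2 || C) = 37.87 - j101.6 Ω = 108.4∠-69.6° Ω.

Z = 37.87 - j101.6 Ω = 108.4∠-69.6° Ω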